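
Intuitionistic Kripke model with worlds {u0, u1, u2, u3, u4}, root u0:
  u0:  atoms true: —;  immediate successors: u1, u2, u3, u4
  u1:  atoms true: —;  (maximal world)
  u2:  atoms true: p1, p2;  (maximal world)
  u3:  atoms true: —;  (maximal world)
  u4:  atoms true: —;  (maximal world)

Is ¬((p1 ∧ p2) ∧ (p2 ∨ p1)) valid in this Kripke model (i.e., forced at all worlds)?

Not every world: u0 ⊮ ¬((p1 ∧ p2) ∧ (p2 ∨ p1)).
u0 ⊮ ¬((p1 ∧ p2) ∧ (p2 ∨ p1)) since u2 is accessible from u0 and u2 ⊩ (p1 ∧ p2) ∧ (p2 ∨ p1).
u2 ⊩ (p1 ∧ p2) ∧ (p2 ∨ p1) since u2 forces both conjuncts.

No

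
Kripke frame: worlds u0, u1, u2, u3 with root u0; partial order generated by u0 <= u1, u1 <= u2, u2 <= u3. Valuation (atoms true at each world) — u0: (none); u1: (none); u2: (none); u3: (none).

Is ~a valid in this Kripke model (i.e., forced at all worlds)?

u0 ||- ~a: no world accessible from u0 forces a.
Since the root u0 forces ~a and forcing is persistent (monotone upward), every world forces it.

Yes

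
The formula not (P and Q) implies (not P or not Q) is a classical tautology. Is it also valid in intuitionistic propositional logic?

No

This is the constructively invalid direction of De Morgan's law for conjunction, which is not intuitionistically valid.
A Kripke countermodel: worlds u, v, w; order generated by u <= v, u <= w; atoms true at each world — u:{}; v:{P}; w:{Q}.
u does not force not (P and Q) implies (not P or not Q): already at u itself, u forces not (P and Q) but u does not force not P or not Q.
u does not force not P or not Q: neither disjunct is forced at u.
u does not force not P since v is accessible from u and v forces P.
So the root u does not force the formula.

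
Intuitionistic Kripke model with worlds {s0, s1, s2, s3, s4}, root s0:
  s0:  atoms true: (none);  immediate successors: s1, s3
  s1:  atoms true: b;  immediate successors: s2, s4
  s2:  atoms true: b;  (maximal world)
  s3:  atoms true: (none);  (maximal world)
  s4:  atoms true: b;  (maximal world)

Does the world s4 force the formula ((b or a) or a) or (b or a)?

s4 forces ((b or a) or a) or (b or a) via the disjunct (b or a) or a.

Yes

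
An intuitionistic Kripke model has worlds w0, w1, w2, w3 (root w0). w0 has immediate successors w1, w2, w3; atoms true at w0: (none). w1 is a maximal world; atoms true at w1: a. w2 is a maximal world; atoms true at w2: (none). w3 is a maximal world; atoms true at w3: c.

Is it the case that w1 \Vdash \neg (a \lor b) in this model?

No

w1 \nVdash \neg (a \lor b) since w1 is accessible from w1 and w1 \Vdash a \lor b.
w1 \Vdash a \lor b via the disjunct a.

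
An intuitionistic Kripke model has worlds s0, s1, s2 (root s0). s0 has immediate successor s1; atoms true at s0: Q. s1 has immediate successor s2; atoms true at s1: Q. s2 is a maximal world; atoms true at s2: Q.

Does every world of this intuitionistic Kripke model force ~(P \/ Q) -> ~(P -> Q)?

s0 ||- ~(P \/ Q) -> ~(P -> Q) vacuously: no world accessible from s0 forces the antecedent ~(P \/ Q).
Since the root s0 forces ~(P \/ Q) -> ~(P -> Q) and forcing is persistent (monotone upward), every world forces it.

Yes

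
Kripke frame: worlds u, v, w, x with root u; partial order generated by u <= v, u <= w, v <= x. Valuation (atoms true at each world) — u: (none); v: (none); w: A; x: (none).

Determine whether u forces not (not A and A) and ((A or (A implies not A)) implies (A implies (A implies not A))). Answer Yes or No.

No

u does not force not (not A and A) and ((A or (A implies not A)) implies (A implies (A implies not A))) since u fails (A or (A implies not A)) implies (A implies (A implies not A)).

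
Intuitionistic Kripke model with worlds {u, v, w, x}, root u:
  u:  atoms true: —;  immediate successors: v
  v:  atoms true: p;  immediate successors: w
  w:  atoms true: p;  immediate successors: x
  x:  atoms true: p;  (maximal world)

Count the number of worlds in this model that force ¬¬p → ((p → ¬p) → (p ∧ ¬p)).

4

u: forces it.
v: forces it.
w: forces it.
x: forces it.
Worlds forcing the formula: {u, v, w, x}.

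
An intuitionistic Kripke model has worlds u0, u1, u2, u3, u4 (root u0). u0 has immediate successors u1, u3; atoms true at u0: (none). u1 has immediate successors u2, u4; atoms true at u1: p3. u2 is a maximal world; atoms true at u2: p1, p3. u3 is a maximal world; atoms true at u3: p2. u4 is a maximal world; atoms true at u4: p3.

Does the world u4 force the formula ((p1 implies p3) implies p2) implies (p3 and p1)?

Yes

u4 forces ((p1 implies p3) implies p2) implies (p3 and p1) vacuously: no world accessible from u4 forces the antecedent (p1 implies p3) implies p2.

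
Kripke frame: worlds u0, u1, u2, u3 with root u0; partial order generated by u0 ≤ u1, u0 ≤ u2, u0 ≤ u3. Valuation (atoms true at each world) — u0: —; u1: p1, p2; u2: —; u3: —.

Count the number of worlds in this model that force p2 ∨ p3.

1

u0: does not force it — u0 ⊮ p2 ∨ p3: neither disjunct is forced at u0.
u1: forces it.
u2: does not force it.
u3: does not force it.
Worlds forcing the formula: {u1}.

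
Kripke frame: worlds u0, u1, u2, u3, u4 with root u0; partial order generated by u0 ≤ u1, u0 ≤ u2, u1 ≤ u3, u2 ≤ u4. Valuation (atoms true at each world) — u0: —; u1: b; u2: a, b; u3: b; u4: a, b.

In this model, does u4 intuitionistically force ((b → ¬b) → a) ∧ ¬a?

u4 ⊮ ((b → ¬b) → a) ∧ ¬a since u4 fails ¬a.

No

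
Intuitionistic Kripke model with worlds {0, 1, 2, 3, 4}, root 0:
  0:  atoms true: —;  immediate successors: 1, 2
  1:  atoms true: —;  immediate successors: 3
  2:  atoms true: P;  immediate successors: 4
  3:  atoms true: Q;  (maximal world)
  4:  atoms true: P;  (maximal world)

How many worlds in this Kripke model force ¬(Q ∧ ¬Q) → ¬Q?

0: does not force it — 0 ⊮ ¬(Q ∧ ¬Q) → ¬Q: already at 0 itself, 0 ⊩ ¬(Q ∧ ¬Q) but 0 ⊮ ¬Q.
1: does not force it — 1 ⊮ ¬(Q ∧ ¬Q) → ¬Q: already at 1 itself, 1 ⊩ ¬(Q ∧ ¬Q) but 1 ⊮ ¬Q.
2: forces it.
3: does not force it.
4: forces it.
Worlds forcing the formula: {2, 4}.

2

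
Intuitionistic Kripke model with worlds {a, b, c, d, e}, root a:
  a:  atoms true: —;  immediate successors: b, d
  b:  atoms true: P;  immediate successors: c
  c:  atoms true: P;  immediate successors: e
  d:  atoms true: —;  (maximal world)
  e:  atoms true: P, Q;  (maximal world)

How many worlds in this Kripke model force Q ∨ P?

3

a: does not force it — a ⊮ Q ∨ P: neither disjunct is forced at a.
b: forces it.
c: forces it.
d: does not force it — d ⊮ Q ∨ P: neither disjunct is forced at d.
e: forces it.
Worlds forcing the formula: {b, c, e}.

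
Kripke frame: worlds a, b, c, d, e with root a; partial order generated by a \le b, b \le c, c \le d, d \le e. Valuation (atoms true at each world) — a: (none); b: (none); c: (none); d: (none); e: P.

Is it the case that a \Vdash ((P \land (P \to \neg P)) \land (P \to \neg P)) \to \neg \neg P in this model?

Yes

a \Vdash ((P \land (P \to \neg P)) \land (P \to \neg P)) \to \neg \neg P vacuously: no world accessible from a forces the antecedent (P \land (P \to \neg P)) \land (P \to \neg P).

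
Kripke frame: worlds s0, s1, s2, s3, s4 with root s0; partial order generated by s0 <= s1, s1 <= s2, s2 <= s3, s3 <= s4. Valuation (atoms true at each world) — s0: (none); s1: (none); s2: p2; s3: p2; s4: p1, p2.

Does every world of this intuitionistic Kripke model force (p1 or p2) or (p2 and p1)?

No

Not every world: s0 does not force (p1 or p2) or (p2 and p1).
s0 does not force (p1 or p2) or (p2 and p1): neither disjunct is forced at s0.
s0 does not force p1 or p2: neither disjunct is forced at s0.
s0 lacks atom p1, so s0 does not force p1.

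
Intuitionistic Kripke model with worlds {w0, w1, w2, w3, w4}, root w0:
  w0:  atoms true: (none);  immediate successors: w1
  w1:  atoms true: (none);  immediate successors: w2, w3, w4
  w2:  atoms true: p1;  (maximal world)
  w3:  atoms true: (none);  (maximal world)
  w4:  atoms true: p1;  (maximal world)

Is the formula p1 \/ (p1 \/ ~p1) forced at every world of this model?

Not every world: w0 ||-/- p1 \/ (p1 \/ ~p1).
w0 ||-/- p1 \/ (p1 \/ ~p1): neither disjunct is forced at w0.
w0 lacks atom p1, so w0 ||-/- p1.

No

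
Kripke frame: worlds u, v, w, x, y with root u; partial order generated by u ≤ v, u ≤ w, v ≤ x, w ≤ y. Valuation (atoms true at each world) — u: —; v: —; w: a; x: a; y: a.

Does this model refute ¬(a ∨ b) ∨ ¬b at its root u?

No

u ⊩ ¬(a ∨ b) ∨ ¬b via the disjunct ¬b.
So the root u forces ¬(a ∨ b) ∨ ¬b; the model is not a countermodel.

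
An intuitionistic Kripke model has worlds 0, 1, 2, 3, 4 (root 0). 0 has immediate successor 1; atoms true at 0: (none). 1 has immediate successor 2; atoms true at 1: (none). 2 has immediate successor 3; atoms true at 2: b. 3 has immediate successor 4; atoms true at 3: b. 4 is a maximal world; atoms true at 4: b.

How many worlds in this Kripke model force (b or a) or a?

0: does not force it — 0 does not force (b or a) or a: neither disjunct is forced at 0.
1: does not force it — 1 does not force (b or a) or a: neither disjunct is forced at 1.
2: forces it.
3: forces it.
4: forces it.
Worlds forcing the formula: {2, 3, 4}.

3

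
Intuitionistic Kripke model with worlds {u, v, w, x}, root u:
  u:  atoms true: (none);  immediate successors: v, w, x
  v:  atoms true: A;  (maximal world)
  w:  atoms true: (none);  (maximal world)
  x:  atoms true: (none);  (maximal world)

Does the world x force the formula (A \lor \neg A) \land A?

x \nVdash (A \lor \neg A) \land A since x fails A.

No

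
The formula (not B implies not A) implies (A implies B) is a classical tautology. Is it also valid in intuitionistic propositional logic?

This is the converse of contraposition, which is not intuitionistically valid.
A Kripke countermodel: worlds a, b; order generated by a <= b; atoms true at each world — a:{A}; b:{A,B}.
a does not force (not B implies not A) implies (A implies B): already at a itself, a forces not B implies not A but a does not force A implies B.
a does not force A implies B: already at a itself, a forces A but a does not force B.
a lacks atom B, so a does not force B.
So the root a does not force the formula.

No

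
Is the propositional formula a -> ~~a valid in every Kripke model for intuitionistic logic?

This is double-negation introduction, which is intuitionistically derivable.
If a world forces a then every accessible world forces a (persistence), so none forces ~a; hence ~~a.

Yes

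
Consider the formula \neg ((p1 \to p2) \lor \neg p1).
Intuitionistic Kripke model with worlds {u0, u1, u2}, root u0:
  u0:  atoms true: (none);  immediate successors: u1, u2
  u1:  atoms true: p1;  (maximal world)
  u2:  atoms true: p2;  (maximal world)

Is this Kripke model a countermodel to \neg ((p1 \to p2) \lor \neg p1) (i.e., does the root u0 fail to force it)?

u0 \nVdash \neg ((p1 \to p2) \lor \neg p1) since u2 is accessible from u0 and u2 \Vdash (p1 \to p2) \lor \neg p1.
u2 \Vdash (p1 \to p2) \lor \neg p1 via the disjunct p1 \to p2.
So the root u0 does not force \neg ((p1 \to p2) \lor \neg p1); the model is a countermodel.

Yes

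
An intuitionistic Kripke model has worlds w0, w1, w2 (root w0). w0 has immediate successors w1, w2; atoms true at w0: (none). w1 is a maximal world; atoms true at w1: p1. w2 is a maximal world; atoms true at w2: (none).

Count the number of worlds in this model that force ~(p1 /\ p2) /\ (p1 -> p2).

w0: does not force it — w0 ||-/- ~(p1 /\ p2) /\ (p1 -> p2) since w0 fails p1 -> p2.
w1: does not force it — w1 ||-/- ~(p1 /\ p2) /\ (p1 -> p2) since w1 fails p1 -> p2.
w2: forces it.
Worlds forcing the formula: {w2}.

1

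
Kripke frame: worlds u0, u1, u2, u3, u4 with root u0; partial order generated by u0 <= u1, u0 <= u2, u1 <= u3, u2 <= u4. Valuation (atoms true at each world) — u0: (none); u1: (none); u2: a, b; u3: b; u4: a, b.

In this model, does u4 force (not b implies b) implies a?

Yes

u4 forces (not b implies b) implies a: every world accessible from u4 that forces not b implies b (namely u4) also forces a.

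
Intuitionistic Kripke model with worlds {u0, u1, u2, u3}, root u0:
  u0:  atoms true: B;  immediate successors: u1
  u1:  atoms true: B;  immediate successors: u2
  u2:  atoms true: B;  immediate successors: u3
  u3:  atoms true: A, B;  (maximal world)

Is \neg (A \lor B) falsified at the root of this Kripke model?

Yes

u0 \nVdash \neg (A \lor B) since u0 is accessible from u0 and u0 \Vdash A \lor B.
u0 \Vdash A \lor B via the disjunct B.
So the root u0 does not force \neg (A \lor B); the model is a countermodel.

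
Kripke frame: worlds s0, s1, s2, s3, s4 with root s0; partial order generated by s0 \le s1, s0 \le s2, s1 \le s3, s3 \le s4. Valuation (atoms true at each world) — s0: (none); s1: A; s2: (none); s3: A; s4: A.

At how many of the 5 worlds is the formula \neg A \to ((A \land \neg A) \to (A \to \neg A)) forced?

s0: forces it.
s1: forces it.
s2: forces it.
s3: forces it.
s4: forces it.
Worlds forcing the formula: {s0, s1, s2, s3, s4}.

5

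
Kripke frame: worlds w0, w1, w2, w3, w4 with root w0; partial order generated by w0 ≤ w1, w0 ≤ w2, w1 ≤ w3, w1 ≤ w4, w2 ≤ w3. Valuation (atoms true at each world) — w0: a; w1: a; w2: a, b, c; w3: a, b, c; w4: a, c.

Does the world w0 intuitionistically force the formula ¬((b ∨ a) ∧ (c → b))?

w0 ⊮ ¬((b ∨ a) ∧ (c → b)) since w2 is accessible from w0 and w2 ⊩ (b ∨ a) ∧ (c → b).
w2 ⊩ (b ∨ a) ∧ (c → b) since w2 forces both conjuncts.

No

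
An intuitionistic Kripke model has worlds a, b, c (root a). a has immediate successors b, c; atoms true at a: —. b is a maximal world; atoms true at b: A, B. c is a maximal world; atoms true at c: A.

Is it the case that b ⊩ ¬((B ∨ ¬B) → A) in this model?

b ⊮ ¬((B ∨ ¬B) → A) since b is accessible from b and b ⊩ (B ∨ ¬B) → A.
b ⊩ (B ∨ ¬B) → A: every world accessible from b that forces B ∨ ¬B (namely b) also forces A.

No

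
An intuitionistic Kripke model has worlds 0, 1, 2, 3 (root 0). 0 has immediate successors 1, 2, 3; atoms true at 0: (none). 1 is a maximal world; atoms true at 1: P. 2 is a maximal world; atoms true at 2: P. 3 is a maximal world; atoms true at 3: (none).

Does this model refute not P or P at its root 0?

0 does not force not P or P: neither disjunct is forced at 0.
0 does not force not P since 1 is accessible from 0 and 1 forces P.
So the root 0 does not force not P or P; the model is a countermodel.

Yes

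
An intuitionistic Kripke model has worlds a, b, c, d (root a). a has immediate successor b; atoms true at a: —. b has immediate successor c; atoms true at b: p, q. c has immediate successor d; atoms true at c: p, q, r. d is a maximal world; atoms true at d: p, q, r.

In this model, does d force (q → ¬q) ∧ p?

No

d ⊮ (q → ¬q) ∧ p since d fails q → ¬q.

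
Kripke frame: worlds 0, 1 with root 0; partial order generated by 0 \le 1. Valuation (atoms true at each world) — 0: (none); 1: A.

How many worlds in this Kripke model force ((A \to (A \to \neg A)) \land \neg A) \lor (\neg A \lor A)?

1

0: does not force it — 0 \nVdash ((A \to (A \to \neg A)) \land \neg A) \lor (\neg A \lor A): neither disjunct is forced at 0.
1: forces it.
Worlds forcing the formula: {1}.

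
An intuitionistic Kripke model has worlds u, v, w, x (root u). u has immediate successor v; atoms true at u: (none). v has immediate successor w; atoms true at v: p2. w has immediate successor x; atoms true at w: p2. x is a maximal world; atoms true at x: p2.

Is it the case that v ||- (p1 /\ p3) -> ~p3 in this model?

v ||- (p1 /\ p3) -> ~p3 vacuously: no world accessible from v forces the antecedent p1 /\ p3.

Yes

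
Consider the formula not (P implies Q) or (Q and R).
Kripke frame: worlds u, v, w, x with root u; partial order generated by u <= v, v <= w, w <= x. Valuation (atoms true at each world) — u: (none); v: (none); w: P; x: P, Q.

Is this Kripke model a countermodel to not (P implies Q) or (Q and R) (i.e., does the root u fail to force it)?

Yes

u does not force not (P implies Q) or (Q and R): neither disjunct is forced at u.
u does not force not (P implies Q) since x is accessible from u and x forces P implies Q.
x forces P implies Q: every world accessible from x that forces P (namely x) also forces Q.
So the root u does not force not (P implies Q) or (Q and R); the model is a countermodel.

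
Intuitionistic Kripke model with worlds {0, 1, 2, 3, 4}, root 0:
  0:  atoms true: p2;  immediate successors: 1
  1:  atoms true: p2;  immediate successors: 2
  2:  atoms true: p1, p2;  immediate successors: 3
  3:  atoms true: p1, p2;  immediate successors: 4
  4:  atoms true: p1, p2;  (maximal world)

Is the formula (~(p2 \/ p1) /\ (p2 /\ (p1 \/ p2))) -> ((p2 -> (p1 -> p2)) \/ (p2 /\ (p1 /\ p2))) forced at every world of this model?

Yes

0 ||- (~(p2 \/ p1) /\ (p2 /\ (p1 \/ p2))) -> ((p2 -> (p1 -> p2)) \/ (p2 /\ (p1 /\ p2))) vacuously: no world accessible from 0 forces the antecedent ~(p2 \/ p1) /\ (p2 /\ (p1 \/ p2)).
Since the root 0 forces (~(p2 \/ p1) /\ (p2 /\ (p1 \/ p2))) -> ((p2 -> (p1 -> p2)) \/ (p2 /\ (p1 /\ p2))) and forcing is persistent (monotone upward), every world forces it.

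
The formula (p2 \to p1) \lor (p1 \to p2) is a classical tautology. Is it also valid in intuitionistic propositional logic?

This is the Gödel–Dummett linearity axiom, which is not intuitionistically valid.
A Kripke countermodel: worlds u0, u1, u2; order generated by u0 \le u1, u0 \le u2; atoms true at each world — u0:{}; u1:{p2}; u2:{p1}.
u0 \nVdash (p2 \to p1) \lor (p1 \to p2): neither disjunct is forced at u0.
u0 \nVdash p2 \to p1: at the accessible world u1, u1 \Vdash p2 but u1 \nVdash p1.
u1 lacks atom p1, so u1 \nVdash p1.
So the root u0 does not force the formula.

No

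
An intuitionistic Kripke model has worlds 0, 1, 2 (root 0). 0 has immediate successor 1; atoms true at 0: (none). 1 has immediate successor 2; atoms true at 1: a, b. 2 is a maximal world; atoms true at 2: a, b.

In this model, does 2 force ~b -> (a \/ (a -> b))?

Yes

2 ||- ~b -> (a \/ (a -> b)) vacuously: no world accessible from 2 forces the antecedent ~b.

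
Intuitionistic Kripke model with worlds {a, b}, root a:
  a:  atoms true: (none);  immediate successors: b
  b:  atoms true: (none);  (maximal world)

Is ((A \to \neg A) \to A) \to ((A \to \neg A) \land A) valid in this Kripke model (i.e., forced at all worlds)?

a \Vdash ((A \to \neg A) \to A) \to ((A \to \neg A) \land A) vacuously: no world accessible from a forces the antecedent (A \to \neg A) \to A.
Since the root a forces ((A \to \neg A) \to A) \to ((A \to \neg A) \land A) and forcing is persistent (monotone upward), every world forces it.

Yes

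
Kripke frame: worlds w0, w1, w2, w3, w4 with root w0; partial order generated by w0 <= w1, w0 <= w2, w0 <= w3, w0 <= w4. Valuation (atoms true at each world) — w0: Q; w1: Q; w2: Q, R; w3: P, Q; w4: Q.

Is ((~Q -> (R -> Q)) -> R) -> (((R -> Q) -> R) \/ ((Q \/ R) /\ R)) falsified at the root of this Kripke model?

w0 ||- ((~Q -> (R -> Q)) -> R) -> (((R -> Q) -> R) \/ ((Q \/ R) /\ R)): every world accessible from w0 that forces (~Q -> (R -> Q)) -> R (namely w2) also forces ((R -> Q) -> R) \/ ((Q \/ R) /\ R).
So the root w0 forces ((~Q -> (R -> Q)) -> R) -> (((R -> Q) -> R) \/ ((Q \/ R) /\ R)); the model is not a countermodel.

No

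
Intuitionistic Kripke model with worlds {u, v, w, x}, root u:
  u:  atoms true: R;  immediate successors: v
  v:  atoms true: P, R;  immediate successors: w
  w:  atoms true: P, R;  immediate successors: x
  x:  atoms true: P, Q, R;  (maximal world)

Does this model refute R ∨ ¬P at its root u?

u ⊩ R ∨ ¬P via the disjunct R.
So the root u forces R ∨ ¬P; the model is not a countermodel.

No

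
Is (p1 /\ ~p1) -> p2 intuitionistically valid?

Yes

This is an instance of ex falso quodlibet, which is intuitionistically derivable.
No world can force both p1 and ~p1, so the antecedent p1 /\ ~p1 is never forced and the implication holds vacuously at every world.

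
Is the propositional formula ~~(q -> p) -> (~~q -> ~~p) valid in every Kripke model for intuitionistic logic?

Yes

This is the distribution of double negation over implication, which is intuitionistically derivable.
Assume ~~(q -> p) and ~~q; suppose ~p. Then q -> p would give ~q (by contraposition), contradicting ~~q; so ~(q -> p), contradicting ~~(q -> p). Hence ~~p.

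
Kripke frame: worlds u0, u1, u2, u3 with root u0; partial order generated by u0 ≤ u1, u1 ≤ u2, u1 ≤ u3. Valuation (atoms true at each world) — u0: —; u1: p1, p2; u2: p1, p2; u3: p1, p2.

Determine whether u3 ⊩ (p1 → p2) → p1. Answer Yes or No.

u3 ⊩ (p1 → p2) → p1: every world accessible from u3 that forces p1 → p2 (namely u3) also forces p1.

Yes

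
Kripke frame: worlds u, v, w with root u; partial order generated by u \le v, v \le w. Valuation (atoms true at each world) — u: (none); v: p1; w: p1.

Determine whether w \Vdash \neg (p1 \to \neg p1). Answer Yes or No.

w \Vdash \neg (p1 \to \neg p1): no world accessible from w forces p1 \to \neg p1.

Yes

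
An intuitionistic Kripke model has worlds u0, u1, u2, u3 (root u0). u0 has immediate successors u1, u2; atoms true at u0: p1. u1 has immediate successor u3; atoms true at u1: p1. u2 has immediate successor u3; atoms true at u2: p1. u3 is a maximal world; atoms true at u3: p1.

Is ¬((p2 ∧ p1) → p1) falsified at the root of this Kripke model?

Yes

u0 ⊮ ¬((p2 ∧ p1) → p1) since u0 is accessible from u0 and u0 ⊩ (p2 ∧ p1) → p1.
u0 ⊩ (p2 ∧ p1) → p1 vacuously: no world accessible from u0 forces the antecedent p2 ∧ p1.
So the root u0 does not force ¬((p2 ∧ p1) → p1); the model is a countermodel.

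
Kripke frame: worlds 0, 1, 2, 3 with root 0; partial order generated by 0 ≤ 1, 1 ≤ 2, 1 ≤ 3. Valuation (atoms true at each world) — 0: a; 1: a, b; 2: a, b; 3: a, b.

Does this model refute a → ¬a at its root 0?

0 ⊮ a → ¬a: already at 0 itself, 0 ⊩ a but 0 ⊮ ¬a.
0 ⊮ ¬a since 0 is accessible from 0 and 0 ⊩ a.
So the root 0 does not force a → ¬a; the model is a countermodel.

Yes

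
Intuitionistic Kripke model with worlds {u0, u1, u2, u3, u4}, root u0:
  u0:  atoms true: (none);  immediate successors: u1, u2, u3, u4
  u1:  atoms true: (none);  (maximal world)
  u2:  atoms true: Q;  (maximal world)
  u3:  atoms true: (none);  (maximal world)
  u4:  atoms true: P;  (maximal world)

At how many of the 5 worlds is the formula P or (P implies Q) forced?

u0: does not force it — u0 does not force P or (P implies Q): neither disjunct is forced at u0.
u1: forces it.
u2: forces it.
u3: forces it.
u4: forces it.
Worlds forcing the formula: {u1, u2, u3, u4}.

4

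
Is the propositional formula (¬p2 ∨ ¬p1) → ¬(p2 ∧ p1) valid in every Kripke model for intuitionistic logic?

This is a constructively valid De Morgan direction (disjunction of negations to negated conjunction), which is intuitionistically derivable.
If ¬p2 holds at a world then no accessible world forces p2, hence none forces p2 ∧ p1; likewise for ¬p1.

Yes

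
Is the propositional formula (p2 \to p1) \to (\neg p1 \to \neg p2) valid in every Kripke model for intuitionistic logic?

This is the forward direction of contraposition, which is intuitionistically derivable.
Assume p2 \to p1 and \neg p1. If p2 held then p1 would follow, contradicting \neg p1; so \neg p2.

Yes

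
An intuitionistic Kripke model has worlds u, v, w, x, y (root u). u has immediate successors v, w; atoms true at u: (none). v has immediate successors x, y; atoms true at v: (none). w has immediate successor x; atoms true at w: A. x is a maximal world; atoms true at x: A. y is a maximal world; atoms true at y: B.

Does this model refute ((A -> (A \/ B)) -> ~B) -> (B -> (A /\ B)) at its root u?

u ||- ((A -> (A \/ B)) -> ~B) -> (B -> (A /\ B)): every world accessible from u that forces (A -> (A \/ B)) -> ~B (namely w, x) also forces B -> (A /\ B).
So the root u forces ((A -> (A \/ B)) -> ~B) -> (B -> (A /\ B)); the model is not a countermodel.

No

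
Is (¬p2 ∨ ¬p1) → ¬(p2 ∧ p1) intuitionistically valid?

This is a constructively valid De Morgan direction (disjunction of negations to negated conjunction), which is intuitionistically derivable.
If ¬p2 holds at a world then no accessible world forces p2, hence none forces p2 ∧ p1; likewise for ¬p1.

Yes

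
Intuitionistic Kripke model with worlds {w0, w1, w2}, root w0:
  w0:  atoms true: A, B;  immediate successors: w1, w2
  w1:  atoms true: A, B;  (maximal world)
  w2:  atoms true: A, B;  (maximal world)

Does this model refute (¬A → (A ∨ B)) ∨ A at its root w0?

No

w0 ⊩ (¬A → (A ∨ B)) ∨ A via the disjunct ¬A → (A ∨ B).
So the root w0 forces (¬A → (A ∨ B)) ∨ A; the model is not a countermodel.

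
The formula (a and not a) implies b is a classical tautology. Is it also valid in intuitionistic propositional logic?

This is an instance of ex falso quodlibet, which is intuitionistically derivable.
No world can force both a and not a, so the antecedent a and not a is never forced and the implication holds vacuously at every world.

Yes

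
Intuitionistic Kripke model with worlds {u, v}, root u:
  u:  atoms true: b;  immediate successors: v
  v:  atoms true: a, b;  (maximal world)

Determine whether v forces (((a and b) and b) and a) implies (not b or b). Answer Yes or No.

v forces (((a and b) and b) and a) implies (not b or b): every world accessible from v that forces ((a and b) and b) and a (namely v) also forces not b or b.

Yes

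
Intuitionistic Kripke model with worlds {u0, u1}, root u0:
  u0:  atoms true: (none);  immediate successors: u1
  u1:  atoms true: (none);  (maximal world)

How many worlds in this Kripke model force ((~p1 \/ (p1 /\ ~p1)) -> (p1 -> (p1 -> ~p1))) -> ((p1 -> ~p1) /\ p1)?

u0: does not force it — u0 ||-/- ((~p1 \/ (p1 /\ ~p1)) -> (p1 -> (p1 -> ~p1))) -> ((p1 -> ~p1) /\ p1): already at u0 itself, u0 ||- (~p1 \/ (p1 /\ ~p1)) -> (p1 -> (p1 -> ~p1)) but u0 ||-/- (p1 -> ~p1) /\ p1.
u1: does not force it — u1 ||-/- ((~p1 \/ (p1 /\ ~p1)) -> (p1 -> (p1 -> ~p1))) -> ((p1 -> ~p1) /\ p1): already at u1 itself, u1 ||- (~p1 \/ (p1 /\ ~p1)) -> (p1 -> (p1 -> ~p1)) but u1 ||-/- (p1 -> ~p1) /\ p1.
Worlds forcing the formula: { }.

0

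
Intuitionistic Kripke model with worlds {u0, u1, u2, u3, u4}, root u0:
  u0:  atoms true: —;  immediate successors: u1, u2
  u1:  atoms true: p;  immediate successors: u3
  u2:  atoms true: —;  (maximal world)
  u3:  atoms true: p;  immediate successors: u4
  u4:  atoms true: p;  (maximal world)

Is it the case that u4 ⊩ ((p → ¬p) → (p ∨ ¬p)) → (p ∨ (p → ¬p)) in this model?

u4 ⊩ ((p → ¬p) → (p ∨ ¬p)) → (p ∨ (p → ¬p)): every world accessible from u4 that forces (p → ¬p) → (p ∨ ¬p) (namely u4) also forces p ∨ (p → ¬p).

Yes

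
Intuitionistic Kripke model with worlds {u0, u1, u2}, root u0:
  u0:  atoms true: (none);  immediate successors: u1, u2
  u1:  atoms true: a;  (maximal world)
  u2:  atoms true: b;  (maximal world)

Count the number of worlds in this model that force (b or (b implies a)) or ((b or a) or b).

2

u0: does not force it — u0 does not force (b or (b implies a)) or ((b or a) or b): neither disjunct is forced at u0.
u1: forces it.
u2: forces it.
Worlds forcing the formula: {u1, u2}.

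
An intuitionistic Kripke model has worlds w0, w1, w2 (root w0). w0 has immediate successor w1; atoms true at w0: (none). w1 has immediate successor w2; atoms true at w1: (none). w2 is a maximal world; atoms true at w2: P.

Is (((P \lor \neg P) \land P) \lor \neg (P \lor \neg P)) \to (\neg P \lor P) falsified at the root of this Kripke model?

No

w0 \Vdash (((P \lor \neg P) \land P) \lor \neg (P \lor \neg P)) \to (\neg P \lor P): every world accessible from w0 that forces ((P \lor \neg P) \land P) \lor \neg (P \lor \neg P) (namely w2) also forces \neg P \lor P.
So the root w0 forces (((P \lor \neg P) \land P) \lor \neg (P \lor \neg P)) \to (\neg P \lor P); the model is not a countermodel.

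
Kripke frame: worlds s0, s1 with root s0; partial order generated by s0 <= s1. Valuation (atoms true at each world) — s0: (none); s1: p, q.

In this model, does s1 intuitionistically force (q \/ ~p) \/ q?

Yes

s1 ||- (q \/ ~p) \/ q via the disjunct q \/ ~p.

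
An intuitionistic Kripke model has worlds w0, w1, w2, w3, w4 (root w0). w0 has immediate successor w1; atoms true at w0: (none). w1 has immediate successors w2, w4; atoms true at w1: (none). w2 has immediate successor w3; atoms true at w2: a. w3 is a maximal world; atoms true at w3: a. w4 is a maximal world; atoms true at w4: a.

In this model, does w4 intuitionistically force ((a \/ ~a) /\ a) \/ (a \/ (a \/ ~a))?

Yes

w4 ||- ((a \/ ~a) /\ a) \/ (a \/ (a \/ ~a)) via the disjunct (a \/ ~a) /\ a.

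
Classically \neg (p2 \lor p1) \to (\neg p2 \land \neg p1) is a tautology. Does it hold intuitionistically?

This is a constructively valid De Morgan direction (negated disjunction to conjunction of negations), which is intuitionistically derivable.
From \neg (p2 \lor p1): if p2 held then p2 \lor p1 would, contradiction — so \neg p2; similarly \neg p1.

Yes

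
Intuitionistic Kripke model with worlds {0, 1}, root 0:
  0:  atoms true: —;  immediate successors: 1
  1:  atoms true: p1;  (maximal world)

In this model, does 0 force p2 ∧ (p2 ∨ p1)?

No

0 ⊮ p2 ∧ (p2 ∨ p1) since 0 fails p2.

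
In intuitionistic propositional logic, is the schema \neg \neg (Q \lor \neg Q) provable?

This is the double negation of excluded middle, which is intuitionistically derivable.
Assuming \neg (Q \lor \neg Q): from Q we'd get Q \lor \neg Q, so \neg Q; but then Q \lor \neg Q again — contradiction. Hence \neg \neg (Q \lor \neg Q).

Yes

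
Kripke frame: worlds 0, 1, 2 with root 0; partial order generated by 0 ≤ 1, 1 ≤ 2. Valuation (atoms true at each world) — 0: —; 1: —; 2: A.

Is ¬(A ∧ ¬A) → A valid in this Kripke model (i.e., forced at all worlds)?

No

Not every world: 0 ⊮ ¬(A ∧ ¬A) → A.
0 ⊮ ¬(A ∧ ¬A) → A: already at 0 itself, 0 ⊩ ¬(A ∧ ¬A) but 0 ⊮ A.
0 lacks atom A, so 0 ⊮ A.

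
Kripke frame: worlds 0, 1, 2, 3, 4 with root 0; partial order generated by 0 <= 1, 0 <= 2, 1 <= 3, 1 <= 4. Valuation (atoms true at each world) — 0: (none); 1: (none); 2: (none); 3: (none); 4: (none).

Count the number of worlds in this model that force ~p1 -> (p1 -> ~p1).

0: forces it.
1: forces it.
2: forces it.
3: forces it.
4: forces it.
Worlds forcing the formula: {0, 1, 2, 3, 4}.

5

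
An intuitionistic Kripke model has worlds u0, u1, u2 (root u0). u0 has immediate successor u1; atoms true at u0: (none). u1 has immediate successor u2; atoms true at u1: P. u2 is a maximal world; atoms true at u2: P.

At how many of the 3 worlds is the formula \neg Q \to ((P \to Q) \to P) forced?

3

u0: forces it.
u1: forces it.
u2: forces it.
Worlds forcing the formula: {u0, u1, u2}.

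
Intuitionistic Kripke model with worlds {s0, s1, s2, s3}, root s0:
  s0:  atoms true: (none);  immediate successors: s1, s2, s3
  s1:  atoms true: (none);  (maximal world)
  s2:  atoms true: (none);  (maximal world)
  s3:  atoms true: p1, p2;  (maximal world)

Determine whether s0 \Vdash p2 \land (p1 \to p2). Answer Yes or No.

s0 \nVdash p2 \land (p1 \to p2) since s0 fails p2.

No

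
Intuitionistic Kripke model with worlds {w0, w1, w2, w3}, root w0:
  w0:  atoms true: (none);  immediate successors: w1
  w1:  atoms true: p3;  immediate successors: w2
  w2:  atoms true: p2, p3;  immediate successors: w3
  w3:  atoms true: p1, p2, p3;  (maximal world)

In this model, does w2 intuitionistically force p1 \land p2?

No

w2 \nVdash p1 \land p2 since w2 fails p1.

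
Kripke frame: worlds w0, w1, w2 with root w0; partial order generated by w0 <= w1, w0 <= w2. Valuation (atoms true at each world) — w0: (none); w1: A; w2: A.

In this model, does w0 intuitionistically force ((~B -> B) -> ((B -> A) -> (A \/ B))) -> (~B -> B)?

w0 ||-/- ((~B -> B) -> ((B -> A) -> (A \/ B))) -> (~B -> B): already at w0 itself, w0 ||- (~B -> B) -> ((B -> A) -> (A \/ B)) but w0 ||-/- ~B -> B.
w0 ||-/- ~B -> B: already at w0 itself, w0 ||- ~B but w0 ||-/- B.
w0 lacks atom B, so w0 ||-/- B.

No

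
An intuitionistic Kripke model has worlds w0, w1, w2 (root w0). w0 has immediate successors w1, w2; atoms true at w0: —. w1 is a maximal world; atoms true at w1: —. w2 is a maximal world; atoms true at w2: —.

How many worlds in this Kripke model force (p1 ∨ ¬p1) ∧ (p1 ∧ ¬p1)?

w0: does not force it — w0 ⊮ (p1 ∨ ¬p1) ∧ (p1 ∧ ¬p1) since w0 fails p1 ∧ ¬p1.
w1: does not force it.
w2: does not force it.
Worlds forcing the formula: { }.

0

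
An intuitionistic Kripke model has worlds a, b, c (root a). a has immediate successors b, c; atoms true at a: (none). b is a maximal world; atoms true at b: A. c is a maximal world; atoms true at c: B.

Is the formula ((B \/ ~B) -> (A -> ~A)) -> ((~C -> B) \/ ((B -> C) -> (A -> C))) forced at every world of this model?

Yes

a ||- ((B \/ ~B) -> (A -> ~A)) -> ((~C -> B) \/ ((B -> C) -> (A -> C))): every world accessible from a that forces (B \/ ~B) -> (A -> ~A) (namely c) also forces (~C -> B) \/ ((B -> C) -> (A -> C)).
Since the root a forces ((B \/ ~B) -> (A -> ~A)) -> ((~C -> B) \/ ((B -> C) -> (A -> C))) and forcing is persistent (monotone upward), every world forces it.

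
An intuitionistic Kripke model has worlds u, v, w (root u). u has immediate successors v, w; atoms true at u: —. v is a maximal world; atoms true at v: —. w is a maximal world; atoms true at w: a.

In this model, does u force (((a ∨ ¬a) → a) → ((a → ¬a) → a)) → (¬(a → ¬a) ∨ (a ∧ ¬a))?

u ⊮ (((a ∨ ¬a) → a) → ((a → ¬a) → a)) → (¬(a → ¬a) ∨ (a ∧ ¬a)): already at u itself, u ⊩ ((a ∨ ¬a) → a) → ((a → ¬a) → a) but u ⊮ ¬(a → ¬a) ∨ (a ∧ ¬a).
u ⊮ ¬(a → ¬a) ∨ (a ∧ ¬a): neither disjunct is forced at u.
u ⊮ ¬(a → ¬a) since v is accessible from u and v ⊩ a → ¬a.
v ⊩ a → ¬a vacuously: no world accessible from v forces the antecedent a.

No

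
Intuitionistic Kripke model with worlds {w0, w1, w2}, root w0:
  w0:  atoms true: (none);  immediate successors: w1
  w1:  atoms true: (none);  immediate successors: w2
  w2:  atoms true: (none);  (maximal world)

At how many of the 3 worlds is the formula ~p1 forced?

w0: forces it.
w1: forces it.
w2: forces it.
Worlds forcing the formula: {w0, w1, w2}.

3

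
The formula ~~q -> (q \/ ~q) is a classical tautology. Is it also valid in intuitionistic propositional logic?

This is a variant of double-negation elimination (deriving excluded middle from double negation), which is not intuitionistically valid.
A Kripke countermodel: worlds u0, u1; order generated by u0 <= u1; atoms true at each world — u0:{}; u1:{q}.
u0 ||-/- ~~q -> (q \/ ~q): already at u0 itself, u0 ||- ~~q but u0 ||-/- q \/ ~q.
u0 ||-/- q \/ ~q: neither disjunct is forced at u0.
u0 lacks atom q, so u0 ||-/- q.
So the root u0 does not force the formula.

No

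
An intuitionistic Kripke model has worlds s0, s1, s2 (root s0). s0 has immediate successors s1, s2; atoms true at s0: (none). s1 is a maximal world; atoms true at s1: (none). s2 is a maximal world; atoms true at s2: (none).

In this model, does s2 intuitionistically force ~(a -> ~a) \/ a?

s2 ||-/- ~(a -> ~a) \/ a: neither disjunct is forced at s2.
s2 ||-/- ~(a -> ~a) since s2 is accessible from s2 and s2 ||- a -> ~a.
s2 ||- a -> ~a vacuously: no world accessible from s2 forces the antecedent a.

No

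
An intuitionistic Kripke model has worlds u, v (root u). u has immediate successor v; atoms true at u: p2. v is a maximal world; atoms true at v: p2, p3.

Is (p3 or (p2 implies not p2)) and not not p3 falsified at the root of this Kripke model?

u does not force (p3 or (p2 implies not p2)) and not not p3 since u fails p3 or (p2 implies not p2).
So the root u does not force (p3 or (p2 implies not p2)) and not not p3; the model is a countermodel.

Yes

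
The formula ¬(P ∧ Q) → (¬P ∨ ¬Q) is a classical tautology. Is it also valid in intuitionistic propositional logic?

No

This is the constructively invalid direction of De Morgan's law for conjunction, which is not intuitionistically valid.
A Kripke countermodel: worlds u0, u1, u2; order generated by u0 ≤ u1, u0 ≤ u2; atoms true at each world — u0:{}; u1:{P}; u2:{Q}.
u0 ⊮ ¬(P ∧ Q) → (¬P ∨ ¬Q): already at u0 itself, u0 ⊩ ¬(P ∧ Q) but u0 ⊮ ¬P ∨ ¬Q.
u0 ⊮ ¬P ∨ ¬Q: neither disjunct is forced at u0.
u0 ⊮ ¬P since u1 is accessible from u0 and u1 ⊩ P.
So the root u0 does not force the formula.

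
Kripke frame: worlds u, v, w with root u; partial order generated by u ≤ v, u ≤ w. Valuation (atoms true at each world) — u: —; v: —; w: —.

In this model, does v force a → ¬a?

v ⊩ a → ¬a vacuously: no world accessible from v forces the antecedent a.

Yes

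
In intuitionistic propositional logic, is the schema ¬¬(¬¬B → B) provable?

This is the double negation of double-negation elimination, which is intuitionistically derivable.
By Glivenko's theorem the double negation of any classical propositional tautology is intuitionistically provable; ¬¬B → B is classically a tautology.

Yes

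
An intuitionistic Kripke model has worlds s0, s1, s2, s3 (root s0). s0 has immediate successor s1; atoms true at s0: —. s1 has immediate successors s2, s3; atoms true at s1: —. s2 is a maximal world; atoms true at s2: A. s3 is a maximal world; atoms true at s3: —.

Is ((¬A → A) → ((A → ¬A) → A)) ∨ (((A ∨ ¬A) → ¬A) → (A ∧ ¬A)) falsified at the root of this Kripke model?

No

s0 ⊩ ((¬A → A) → ((A → ¬A) → A)) ∨ (((A ∨ ¬A) → ¬A) → (A ∧ ¬A)) via the disjunct (¬A → A) → ((A → ¬A) → A).
So the root s0 forces ((¬A → A) → ((A → ¬A) → A)) ∨ (((A ∨ ¬A) → ¬A) → (A ∧ ¬A)); the model is not a countermodel.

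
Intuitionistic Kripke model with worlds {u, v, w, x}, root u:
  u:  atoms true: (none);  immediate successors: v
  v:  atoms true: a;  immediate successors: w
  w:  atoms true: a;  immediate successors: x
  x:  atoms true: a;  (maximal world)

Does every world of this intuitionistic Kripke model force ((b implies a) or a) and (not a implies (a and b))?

Yes

u forces ((b implies a) or a) and (not a implies (a and b)) since u forces both conjuncts.
Since the root u forces ((b implies a) or a) and (not a implies (a and b)) and forcing is persistent (monotone upward), every world forces it.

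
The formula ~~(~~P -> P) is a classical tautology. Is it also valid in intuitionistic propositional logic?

Yes

This is the double negation of double-negation elimination, which is intuitionistically derivable.
By Glivenko's theorem the double negation of any classical propositional tautology is intuitionistically provable; ~~P -> P is classically a tautology.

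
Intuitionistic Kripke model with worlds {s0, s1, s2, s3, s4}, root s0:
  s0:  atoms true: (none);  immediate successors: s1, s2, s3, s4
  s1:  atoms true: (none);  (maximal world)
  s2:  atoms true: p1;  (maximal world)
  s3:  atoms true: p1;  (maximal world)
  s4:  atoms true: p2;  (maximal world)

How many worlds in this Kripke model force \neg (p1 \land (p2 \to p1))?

s0: does not force it — s0 \nVdash \neg (p1 \land (p2 \to p1)) since s2 is accessible from s0 and s2 \Vdash p1 \land (p2 \to p1).
s1: forces it.
s2: does not force it — s2 \nVdash \neg (p1 \land (p2 \to p1)) since s2 is accessible from s2 and s2 \Vdash p1 \land (p2 \to p1).
s3: does not force it.
s4: forces it.
Worlds forcing the formula: {s1, s4}.

2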